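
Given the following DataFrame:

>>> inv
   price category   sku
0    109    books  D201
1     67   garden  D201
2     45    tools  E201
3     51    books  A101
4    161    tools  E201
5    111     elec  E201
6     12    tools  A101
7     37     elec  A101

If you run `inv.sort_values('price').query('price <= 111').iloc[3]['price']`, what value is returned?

sort by price:
   price category   sku
6     12    tools  A101
7     37     elec  A101
2     45    tools  E201
3     51    books  A101
1     67   garden  D201
0    109    books  D201
5    111     elec  E201
4    161    tools  E201
filter rows where price <= 111:
   price category   sku
6     12    tools  A101
7     37     elec  A101
2     45    tools  E201
3     51    books  A101
1     67   garden  D201
0    109    books  D201
5    111     elec  E201

51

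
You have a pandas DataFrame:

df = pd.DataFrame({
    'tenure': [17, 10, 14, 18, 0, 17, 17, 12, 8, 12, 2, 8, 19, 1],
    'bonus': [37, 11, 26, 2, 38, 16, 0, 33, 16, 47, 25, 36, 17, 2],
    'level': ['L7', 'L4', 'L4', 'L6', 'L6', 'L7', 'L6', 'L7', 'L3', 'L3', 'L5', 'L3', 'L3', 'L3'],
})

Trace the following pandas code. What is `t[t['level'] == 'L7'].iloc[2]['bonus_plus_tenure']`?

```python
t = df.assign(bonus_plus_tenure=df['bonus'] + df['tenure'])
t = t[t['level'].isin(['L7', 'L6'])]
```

45

add column bonus_plus_tenure = df['bonus'] + df['tenure']:
    tenure  bonus level  bonus_plus_tenure
0       17     37    L7                 54
1       10     11    L4                 21
2       14     26    L4                 40
3       18      2    L6                 20
4        0     38    L6                 38
5       17     16    L7                 33
6       17      0    L6                 17
7       12     33    L7                 45
8        8     16    L3                 24
9       12     47    L3                 59
10       2     25    L5                 27
11       8     36    L3                 44
12      19     17    L3                 36
13       1      2    L3                  3
filter rows where level in ['L7', 'L6']:
   tenure  bonus level  bonus_plus_tenure
0      17     37    L7                 54
3      18      2    L6                 20
4       0     38    L6                 38
5      17     16    L7                 33
6      17      0    L6                 17
7      12     33    L7                 45
filter rows where level == 'L7':
   tenure  bonus level  bonus_plus_tenure
0      17     37    L7                 54
5      17     16    L7                 33
7      12     33    L7                 45
Taking the value at position 2, column 'bonus_plus_tenure' gives 45.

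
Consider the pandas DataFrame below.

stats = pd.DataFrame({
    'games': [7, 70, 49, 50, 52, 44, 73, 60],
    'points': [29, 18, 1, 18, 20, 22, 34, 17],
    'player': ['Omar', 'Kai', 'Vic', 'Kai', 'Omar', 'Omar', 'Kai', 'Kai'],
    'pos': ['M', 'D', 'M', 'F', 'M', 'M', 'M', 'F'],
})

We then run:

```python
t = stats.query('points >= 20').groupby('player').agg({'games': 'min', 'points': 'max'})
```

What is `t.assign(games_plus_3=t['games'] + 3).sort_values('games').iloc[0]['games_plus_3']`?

filter rows where points >= 20:
   games  points player pos
0      7      29   Omar   M
4     52      20   Omar   M
5     44      22   Omar   M
6     73      34    Kai   M
group by player: min(games), max(points):
        games  points
player               
Kai        73      34
Omar        7      29
add column games_plus_3 = t['games'] + 3:
        games  points  games_plus_3
player                             
Kai        73      34            76
Omar        7      29            10
sort by games:
        games  points  games_plus_3
player                             
Omar        7      29            10
Kai        73      34            76
value at position 0, column 'games_plus_3' → 10

10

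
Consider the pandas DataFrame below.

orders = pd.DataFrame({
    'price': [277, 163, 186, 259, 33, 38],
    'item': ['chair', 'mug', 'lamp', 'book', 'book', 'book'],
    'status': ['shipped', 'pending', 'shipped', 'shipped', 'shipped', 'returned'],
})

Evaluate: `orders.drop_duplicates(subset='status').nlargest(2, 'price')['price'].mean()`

220.0

drop duplicate status (keep=first):
   price   item    status
0    277  chair   shipped
1    163    mug   pending
5     38   book  returned
take 2 rows with largest price:
   price   item   status
0    277  chair  shipped
1    163    mug  pending
Reading off the mean of column 'price', we get 220.0.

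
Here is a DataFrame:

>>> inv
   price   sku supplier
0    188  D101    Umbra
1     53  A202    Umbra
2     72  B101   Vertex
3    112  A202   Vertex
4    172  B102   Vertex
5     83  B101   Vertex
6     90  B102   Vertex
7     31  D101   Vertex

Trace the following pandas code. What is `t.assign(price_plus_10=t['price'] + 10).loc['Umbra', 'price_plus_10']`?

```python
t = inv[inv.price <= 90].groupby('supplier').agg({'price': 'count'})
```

filter rows where price <= 90:
   price   sku supplier
1     53  A202    Umbra
2     72  B101   Vertex
5     83  B101   Vertex
6     90  B102   Vertex
7     31  D101   Vertex
group by supplier, count of price:
          price
supplier       
Umbra         1
Vertex        4
add column price_plus_10 = t['price'] + 10:
          price  price_plus_10
supplier                      
Umbra         1             11
Vertex        4             14
Reading off the value at row 'Umbra', column 'price_plus_10', we get 11.

11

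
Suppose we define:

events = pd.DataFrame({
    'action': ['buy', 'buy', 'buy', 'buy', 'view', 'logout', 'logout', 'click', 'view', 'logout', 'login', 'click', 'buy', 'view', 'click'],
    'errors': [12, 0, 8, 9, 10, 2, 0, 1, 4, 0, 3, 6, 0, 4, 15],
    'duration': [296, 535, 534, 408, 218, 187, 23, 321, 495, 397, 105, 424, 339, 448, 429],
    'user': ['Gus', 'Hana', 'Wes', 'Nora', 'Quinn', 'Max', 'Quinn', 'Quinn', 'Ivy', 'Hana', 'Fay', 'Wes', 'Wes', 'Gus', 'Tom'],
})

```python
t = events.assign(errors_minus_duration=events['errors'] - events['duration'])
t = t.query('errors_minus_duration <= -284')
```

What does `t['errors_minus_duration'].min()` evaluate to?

add column errors_minus_duration = events['errors'] - events['duration']:
    action  errors  duration   user  errors_minus_duration
0      buy      12       296    Gus                   -284
1      buy       0       535   Hana                   -535
2      buy       8       534    Wes                   -526
3      buy       9       408   Nora                   -399
4     view      10       218  Quinn                   -208
5   logout       2       187    Max                   -185
6   logout       0        23  Quinn                    -23
7    click       1       321  Quinn                   -320
8     view       4       495    Ivy                   -491
9   logout       0       397   Hana                   -397
10   login       3       105    Fay                   -102
11   click       6       424    Wes                   -418
12     buy       0       339    Wes                   -339
13    view       4       448    Gus                   -444
14   click      15       429    Tom                   -414
filter rows where errors_minus_duration <= -284:
    action  errors  duration   user  errors_minus_duration
0      buy      12       296    Gus                   -284
1      buy       0       535   Hana                   -535
2      buy       8       534    Wes                   -526
3      buy       9       408   Nora                   -399
7    click       1       321  Quinn                   -320
8     view       4       495    Ivy                   -491
9   logout       0       397   Hana                   -397
11   click       6       424    Wes                   -418
12     buy       0       339    Wes                   -339
13    view       4       448    Gus                   -444
14   click      15       429    Tom                   -414
So min() = -535.

-535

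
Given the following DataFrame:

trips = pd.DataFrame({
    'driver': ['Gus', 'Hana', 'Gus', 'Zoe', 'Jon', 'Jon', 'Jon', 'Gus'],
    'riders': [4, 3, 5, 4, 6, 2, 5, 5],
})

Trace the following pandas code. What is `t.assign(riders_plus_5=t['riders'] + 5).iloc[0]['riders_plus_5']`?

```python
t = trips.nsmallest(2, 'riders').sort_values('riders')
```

7

take 2 rows with smallest riders:
  driver  riders
5    Jon       2
1   Hana       3
sort by riders:
  driver  riders
5    Jon       2
1   Hana       3
add column riders_plus_5 = t['riders'] + 5:
  driver  riders  riders_plus_5
5    Jon       2              7
1   Hana       3              8
Reading off the value at position 0, column 'riders_plus_5', we get 7.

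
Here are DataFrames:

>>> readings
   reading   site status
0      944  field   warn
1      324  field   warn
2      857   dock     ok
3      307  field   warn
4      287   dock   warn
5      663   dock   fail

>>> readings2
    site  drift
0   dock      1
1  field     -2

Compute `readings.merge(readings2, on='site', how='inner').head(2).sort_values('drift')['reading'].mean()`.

634.0

merge on 'site' (how='inner') → 6 rows:
   reading   site status  drift
0      944  field   warn     -2
1      324  field   warn     -2
2      857   dock     ok      1
3      307  field   warn     -2
4      287   dock   warn      1
5      663   dock   fail      1
take first 2 rows:
   reading   site status  drift
0      944  field   warn     -2
1      324  field   warn     -2
sort by drift:
   reading   site status  drift
0      944  field   warn     -2
1      324  field   warn     -2
Reading off the mean of column 'reading', we get 634.0.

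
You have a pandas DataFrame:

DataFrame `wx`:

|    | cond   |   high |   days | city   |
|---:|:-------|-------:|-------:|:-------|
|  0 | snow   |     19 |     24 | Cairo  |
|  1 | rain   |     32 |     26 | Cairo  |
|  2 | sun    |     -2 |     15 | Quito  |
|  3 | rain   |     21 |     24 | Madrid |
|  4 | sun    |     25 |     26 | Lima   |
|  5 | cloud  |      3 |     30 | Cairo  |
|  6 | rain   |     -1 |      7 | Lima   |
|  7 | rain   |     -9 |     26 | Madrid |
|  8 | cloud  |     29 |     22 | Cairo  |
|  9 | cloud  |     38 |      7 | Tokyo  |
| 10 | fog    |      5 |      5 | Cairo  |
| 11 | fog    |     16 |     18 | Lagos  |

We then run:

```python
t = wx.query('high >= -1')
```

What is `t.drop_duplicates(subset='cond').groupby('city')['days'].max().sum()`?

filter rows where high >= -1:
     cond  high  days    city
0    snow    19    24   Cairo
1    rain    32    26   Cairo
3    rain    21    24  Madrid
4     sun    25    26    Lima
5   cloud     3    30   Cairo
6    rain    -1     7    Lima
8   cloud    29    22   Cairo
9   cloud    38     7   Tokyo
10    fog     5     5   Cairo
11    fog    16    18   Lagos
drop duplicate cond (keep=first):
     cond  high  days   city
0    snow    19    24  Cairo
1    rain    32    26  Cairo
4     sun    25    26   Lima
5   cloud     3    30  Cairo
10    fog     5     5  Cairo
group by city, max of days:
city
Cairo    30
Lima     26
Name: days, dtype: int64

56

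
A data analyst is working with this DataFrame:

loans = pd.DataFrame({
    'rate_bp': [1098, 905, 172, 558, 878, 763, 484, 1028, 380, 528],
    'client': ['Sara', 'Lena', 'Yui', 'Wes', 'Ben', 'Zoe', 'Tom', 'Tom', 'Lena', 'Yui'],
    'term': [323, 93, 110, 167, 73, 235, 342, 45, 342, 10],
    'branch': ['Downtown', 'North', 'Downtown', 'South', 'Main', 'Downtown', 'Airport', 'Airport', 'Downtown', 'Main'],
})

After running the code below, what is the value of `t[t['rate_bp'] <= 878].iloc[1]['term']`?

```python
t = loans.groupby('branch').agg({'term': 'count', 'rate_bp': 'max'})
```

group by branch: count(term), max(rate_bp):
          term  rate_bp
branch                 
Airport      2     1028
Downtown     4     1098
Main         2      878
North        1      905
South        1      558
filter rows where rate_bp <= 878:
        term  rate_bp
branch               
Main       2      878
South      1      558
Taking the value at position 1, column 'term' gives 1.

1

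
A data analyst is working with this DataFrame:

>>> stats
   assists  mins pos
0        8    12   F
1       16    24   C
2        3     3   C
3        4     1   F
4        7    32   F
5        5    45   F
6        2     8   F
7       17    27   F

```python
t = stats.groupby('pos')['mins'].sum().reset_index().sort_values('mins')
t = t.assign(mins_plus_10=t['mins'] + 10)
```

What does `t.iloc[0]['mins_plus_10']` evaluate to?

group by pos, sum of mins:
pos
C     27
F    125
Name: mins, dtype: int64
reset_index():
  pos  mins
0   C    27
1   F   125
sort by mins:
  pos  mins
0   C    27
1   F   125
add column mins_plus_10 = t['mins'] + 10:
  pos  mins  mins_plus_10
0   C    27            37
1   F   125           135
Then the value at position 0, column 'mins_plus_10': 37

37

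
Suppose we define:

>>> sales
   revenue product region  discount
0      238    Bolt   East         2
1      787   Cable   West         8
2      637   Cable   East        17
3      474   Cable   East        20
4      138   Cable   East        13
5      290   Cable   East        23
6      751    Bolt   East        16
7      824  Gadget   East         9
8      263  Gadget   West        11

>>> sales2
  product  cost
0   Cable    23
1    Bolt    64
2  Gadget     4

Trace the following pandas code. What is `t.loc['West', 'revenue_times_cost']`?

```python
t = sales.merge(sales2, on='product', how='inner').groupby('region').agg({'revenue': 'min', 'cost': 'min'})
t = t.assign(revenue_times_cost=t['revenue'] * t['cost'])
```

1052

merge on 'product' (how='inner') → 9 rows:
   revenue product region  discount  cost
0      238    Bolt   East         2    64
1      787   Cable   West         8    23
2      637   Cable   East        17    23
3      474   Cable   East        20    23
4      138   Cable   East        13    23
5      290   Cable   East        23    23
6      751    Bolt   East        16    64
7      824  Gadget   East         9     4
8      263  Gadget   West        11     4
group by region: min(revenue), min(cost):
        revenue  cost
region               
East        138     4
West        263     4
add column revenue_times_cost = t['revenue'] * t['cost']:
        revenue  cost  revenue_times_cost
region                                   
East        138     4                 552
West        263     4                1052
Then the value at row 'West', column 'revenue_times_cost': 1052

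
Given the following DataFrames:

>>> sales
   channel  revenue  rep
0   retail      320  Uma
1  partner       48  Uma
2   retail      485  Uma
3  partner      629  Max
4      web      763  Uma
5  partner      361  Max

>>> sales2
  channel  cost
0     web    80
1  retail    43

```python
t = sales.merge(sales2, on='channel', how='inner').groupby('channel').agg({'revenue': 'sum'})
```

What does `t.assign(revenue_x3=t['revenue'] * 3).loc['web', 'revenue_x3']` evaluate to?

merge on 'channel' (how='inner') → 3 rows:
  channel  revenue  rep  cost
0  retail      320  Uma    43
1  retail      485  Uma    43
2     web      763  Uma    80
group by channel, sum of revenue:
         revenue
channel         
retail       805
web          763
add column revenue_x3 = t['revenue'] * 3:
         revenue  revenue_x3
channel                     
retail       805        2415
web          763        2289

2289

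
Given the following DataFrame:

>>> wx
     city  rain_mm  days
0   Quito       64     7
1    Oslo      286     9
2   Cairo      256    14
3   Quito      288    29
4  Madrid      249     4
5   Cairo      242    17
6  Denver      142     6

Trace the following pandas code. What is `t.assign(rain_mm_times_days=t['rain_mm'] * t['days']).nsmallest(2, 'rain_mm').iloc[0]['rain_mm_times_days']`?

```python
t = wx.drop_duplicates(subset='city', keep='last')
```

852

drop duplicate city (keep=last):
     city  rain_mm  days
1    Oslo      286     9
3   Quito      288    29
4  Madrid      249     4
5   Cairo      242    17
6  Denver      142     6
add column rain_mm_times_days = t['rain_mm'] * t['days']:
     city  rain_mm  days  rain_mm_times_days
1    Oslo      286     9                2574
3   Quito      288    29                8352
4  Madrid      249     4                 996
5   Cairo      242    17                4114
6  Denver      142     6                 852
take 2 rows with smallest rain_mm:
     city  rain_mm  days  rain_mm_times_days
6  Denver      142     6                 852
5   Cairo      242    17                4114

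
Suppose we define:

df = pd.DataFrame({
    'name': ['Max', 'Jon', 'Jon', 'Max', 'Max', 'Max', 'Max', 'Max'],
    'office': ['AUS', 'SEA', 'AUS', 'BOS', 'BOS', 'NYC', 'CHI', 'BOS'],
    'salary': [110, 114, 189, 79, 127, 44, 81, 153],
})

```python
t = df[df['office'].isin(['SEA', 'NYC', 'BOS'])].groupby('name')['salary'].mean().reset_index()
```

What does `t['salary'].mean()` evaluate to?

filter rows where office in ['SEA', 'NYC', 'BOS']:
  name office  salary
1  Jon    SEA     114
3  Max    BOS      79
4  Max    BOS     127
5  Max    NYC      44
7  Max    BOS     153
group by name, mean of salary:
name
Jon    114.00
Max    100.75
Name: salary, dtype: float64
reset_index():
  name  salary
0  Jon  114.00
1  Max  100.75
Then the mean of column 'salary': 107.375

107.375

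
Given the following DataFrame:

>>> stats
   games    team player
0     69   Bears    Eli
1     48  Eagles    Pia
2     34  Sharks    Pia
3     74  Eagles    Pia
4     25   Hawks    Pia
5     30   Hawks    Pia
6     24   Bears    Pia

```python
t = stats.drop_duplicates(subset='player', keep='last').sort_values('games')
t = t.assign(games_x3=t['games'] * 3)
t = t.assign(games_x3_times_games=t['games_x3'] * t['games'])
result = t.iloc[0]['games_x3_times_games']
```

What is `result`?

1728

drop duplicate player (keep=last):
   games   team player
0     69  Bears    Eli
6     24  Bears    Pia
sort by games:
   games   team player
6     24  Bears    Pia
0     69  Bears    Eli
add column games_x3 = t['games'] * 3:
   games   team player  games_x3
6     24  Bears    Pia        72
0     69  Bears    Eli       207
add column games_x3_times_games = t['games_x3'] * t['games']:
   games   team player  games_x3  games_x3_times_games
6     24  Bears    Pia        72                  1728
0     69  Bears    Eli       207                 14283
Finally, value at position 0, column 'games_x3_times_games' = 1728.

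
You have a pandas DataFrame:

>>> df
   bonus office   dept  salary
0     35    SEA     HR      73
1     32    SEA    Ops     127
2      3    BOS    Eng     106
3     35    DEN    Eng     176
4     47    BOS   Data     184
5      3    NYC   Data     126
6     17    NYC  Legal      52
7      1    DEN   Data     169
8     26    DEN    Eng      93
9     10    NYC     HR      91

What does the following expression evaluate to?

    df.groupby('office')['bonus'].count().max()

group by office, count of bonus:
office
BOS    2
DEN    3
NYC    3
SEA    2
Name: bonus, dtype: int64
Finally, max of the resulting series = 3.

3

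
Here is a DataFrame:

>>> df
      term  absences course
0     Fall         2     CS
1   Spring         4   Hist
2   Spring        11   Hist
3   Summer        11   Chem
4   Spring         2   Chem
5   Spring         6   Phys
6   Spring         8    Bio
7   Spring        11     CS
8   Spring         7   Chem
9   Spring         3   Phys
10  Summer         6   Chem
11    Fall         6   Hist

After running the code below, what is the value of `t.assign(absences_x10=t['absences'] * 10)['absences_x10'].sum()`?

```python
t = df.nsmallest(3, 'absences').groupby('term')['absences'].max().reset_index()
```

50

take 3 rows with smallest absences:
     term  absences course
0    Fall         2     CS
4  Spring         2   Chem
9  Spring         3   Phys
group by term, max of absences:
term
Fall      2
Spring    3
Name: absences, dtype: int64
reset_index():
     term  absences
0    Fall         2
1  Spring         3
add column absences_x10 = t['absences'] * 10:
     term  absences  absences_x10
0    Fall         2            20
1  Spring         3            30
sum of column 'absences_x10' → 50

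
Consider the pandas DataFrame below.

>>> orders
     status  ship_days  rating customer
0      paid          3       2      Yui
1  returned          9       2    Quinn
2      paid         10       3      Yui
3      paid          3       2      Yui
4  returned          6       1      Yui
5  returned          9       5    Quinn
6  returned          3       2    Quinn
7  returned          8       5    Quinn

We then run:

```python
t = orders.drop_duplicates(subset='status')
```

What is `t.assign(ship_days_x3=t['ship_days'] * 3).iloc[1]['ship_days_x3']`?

drop duplicate status (keep=first):
     status  ship_days  rating customer
0      paid          3       2      Yui
1  returned          9       2    Quinn
add column ship_days_x3 = t['ship_days'] * 3:
     status  ship_days  rating customer  ship_days_x3
0      paid          3       2      Yui             9
1  returned          9       2    Quinn            27
So iloc[1]['ship_days_x3'] = 27.

27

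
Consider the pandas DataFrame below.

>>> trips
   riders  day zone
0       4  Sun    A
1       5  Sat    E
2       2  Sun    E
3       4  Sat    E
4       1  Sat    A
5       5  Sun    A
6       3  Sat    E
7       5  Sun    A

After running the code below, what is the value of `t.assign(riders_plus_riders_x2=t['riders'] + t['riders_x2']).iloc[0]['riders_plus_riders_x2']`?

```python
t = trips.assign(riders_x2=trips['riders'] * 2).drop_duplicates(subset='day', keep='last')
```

add column riders_x2 = trips['riders'] * 2:
   riders  day zone  riders_x2
0       4  Sun    A          8
1       5  Sat    E         10
2       2  Sun    E          4
3       4  Sat    E          8
4       1  Sat    A          2
5       5  Sun    A         10
6       3  Sat    E          6
7       5  Sun    A         10
drop duplicate day (keep=last):
   riders  day zone  riders_x2
6       3  Sat    E          6
7       5  Sun    A         10
add column riders_plus_riders_x2 = t['riders'] + t['riders_x2']:
   riders  day zone  riders_x2  riders_plus_riders_x2
6       3  Sat    E          6                      9
7       5  Sun    A         10                     15
Reading off the value at position 0, column 'riders_plus_riders_x2', we get 9.

9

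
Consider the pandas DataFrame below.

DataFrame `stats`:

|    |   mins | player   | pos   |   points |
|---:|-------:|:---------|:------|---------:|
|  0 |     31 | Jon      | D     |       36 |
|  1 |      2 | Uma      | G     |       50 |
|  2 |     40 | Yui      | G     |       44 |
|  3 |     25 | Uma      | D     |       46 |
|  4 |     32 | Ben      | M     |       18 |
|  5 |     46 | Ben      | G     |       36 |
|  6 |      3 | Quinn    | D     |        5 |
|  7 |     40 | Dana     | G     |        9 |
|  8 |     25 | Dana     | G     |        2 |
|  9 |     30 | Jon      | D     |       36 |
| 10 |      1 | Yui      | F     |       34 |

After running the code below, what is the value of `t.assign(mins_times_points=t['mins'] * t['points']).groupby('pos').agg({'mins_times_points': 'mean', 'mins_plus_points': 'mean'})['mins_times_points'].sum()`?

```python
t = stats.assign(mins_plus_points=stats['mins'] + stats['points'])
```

2235.45

add column mins_plus_points = stats['mins'] + stats['points']:
    mins player pos  points  mins_plus_points
0     31    Jon   D      36                67
1      2    Uma   G      50                52
2     40    Yui   G      44                84
3     25    Uma   D      46                71
4     32    Ben   M      18                50
5     46    Ben   G      36                82
6      3  Quinn   D       5                 8
7     40   Dana   G       9                49
8     25   Dana   G       2                27
9     30    Jon   D      36                66
10     1    Yui   F      34                35
add column mins_times_points = t['mins'] * t['points']:
    mins player pos  points  mins_plus_points  mins_times_points
0     31    Jon   D      36                67               1116
1      2    Uma   G      50                52                100
2     40    Yui   G      44                84               1760
3     25    Uma   D      46                71               1150
4     32    Ben   M      18                50                576
5     46    Ben   G      36                82               1656
6      3  Quinn   D       5                 8                 15
7     40   Dana   G       9                49                360
8     25   Dana   G       2                27                 50
9     30    Jon   D      36                66               1080
10     1    Yui   F      34                35                 34
group by pos: mean(mins_times_points), mean(mins_plus_points):
     mins_times_points  mins_plus_points
pos                                     
D               840.25              53.0
F                34.00              35.0
G               785.20              58.8
M               576.00              50.0
Hence 2235.45.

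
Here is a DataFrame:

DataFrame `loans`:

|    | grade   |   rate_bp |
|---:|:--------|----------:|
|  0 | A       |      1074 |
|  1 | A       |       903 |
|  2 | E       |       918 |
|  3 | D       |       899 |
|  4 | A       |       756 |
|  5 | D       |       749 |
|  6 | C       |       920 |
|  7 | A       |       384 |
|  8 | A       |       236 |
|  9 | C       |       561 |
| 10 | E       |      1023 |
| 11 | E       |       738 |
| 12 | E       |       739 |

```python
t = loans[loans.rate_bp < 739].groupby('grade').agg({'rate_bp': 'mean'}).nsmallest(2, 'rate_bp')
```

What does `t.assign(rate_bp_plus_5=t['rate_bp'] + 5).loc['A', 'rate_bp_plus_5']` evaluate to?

filter rows where rate_bp < 739:
   grade  rate_bp
7      A      384
8      A      236
9      C      561
11     E      738
group by grade, mean of rate_bp:
       rate_bp
grade         
A        310.0
C        561.0
E        738.0
take 2 rows with smallest rate_bp:
       rate_bp
grade         
A        310.0
C        561.0
add column rate_bp_plus_5 = t['rate_bp'] + 5:
       rate_bp  rate_bp_plus_5
grade                         
A        310.0           315.0
C        561.0           566.0

315.0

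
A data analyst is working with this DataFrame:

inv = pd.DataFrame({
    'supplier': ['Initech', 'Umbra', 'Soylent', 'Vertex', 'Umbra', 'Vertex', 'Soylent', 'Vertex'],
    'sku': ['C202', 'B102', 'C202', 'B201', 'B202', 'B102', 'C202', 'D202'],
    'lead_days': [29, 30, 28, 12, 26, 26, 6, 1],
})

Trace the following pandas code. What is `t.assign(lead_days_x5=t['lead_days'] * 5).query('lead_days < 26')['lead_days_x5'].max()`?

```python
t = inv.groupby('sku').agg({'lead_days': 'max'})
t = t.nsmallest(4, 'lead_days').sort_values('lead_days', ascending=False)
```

group by sku, max of lead_days:
      lead_days
sku            
B102         30
B201         12
B202         26
C202         29
D202          1
take 4 rows with smallest lead_days:
      lead_days
sku            
D202          1
B201         12
B202         26
C202         29
sort by lead_days descending:
      lead_days
sku            
C202         29
B202         26
B201         12
D202          1
add column lead_days_x5 = t['lead_days'] * 5:
      lead_days  lead_days_x5
sku                          
C202         29           145
B202         26           130
B201         12            60
D202          1             5
filter rows where lead_days < 26:
      lead_days  lead_days_x5
sku                          
B201         12            60
D202          1             5
Finally, max of column 'lead_days_x5' = 60.

60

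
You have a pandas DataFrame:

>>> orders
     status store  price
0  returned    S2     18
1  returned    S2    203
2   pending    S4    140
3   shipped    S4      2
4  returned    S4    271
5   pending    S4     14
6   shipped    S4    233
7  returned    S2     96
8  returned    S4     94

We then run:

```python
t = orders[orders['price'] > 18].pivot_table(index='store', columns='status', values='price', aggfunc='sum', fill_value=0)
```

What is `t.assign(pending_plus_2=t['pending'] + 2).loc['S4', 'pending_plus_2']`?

filter rows where price > 18:
     status store  price
1  returned    S2    203
2   pending    S4    140
4  returned    S4    271
6   shipped    S4    233
7  returned    S2     96
8  returned    S4     94
pivot: rows=store, cols=status, sum(price):
status  pending  returned  shipped
store                             
S2            0       299        0
S4          140       365      233
add column pending_plus_2 = t['pending'] + 2:
status  pending  returned  shipped  pending_plus_2
store                                             
S2            0       299        0               2
S4          140       365      233             142
Taking the value at row 'S4', column 'pending_plus_2' gives 142.

142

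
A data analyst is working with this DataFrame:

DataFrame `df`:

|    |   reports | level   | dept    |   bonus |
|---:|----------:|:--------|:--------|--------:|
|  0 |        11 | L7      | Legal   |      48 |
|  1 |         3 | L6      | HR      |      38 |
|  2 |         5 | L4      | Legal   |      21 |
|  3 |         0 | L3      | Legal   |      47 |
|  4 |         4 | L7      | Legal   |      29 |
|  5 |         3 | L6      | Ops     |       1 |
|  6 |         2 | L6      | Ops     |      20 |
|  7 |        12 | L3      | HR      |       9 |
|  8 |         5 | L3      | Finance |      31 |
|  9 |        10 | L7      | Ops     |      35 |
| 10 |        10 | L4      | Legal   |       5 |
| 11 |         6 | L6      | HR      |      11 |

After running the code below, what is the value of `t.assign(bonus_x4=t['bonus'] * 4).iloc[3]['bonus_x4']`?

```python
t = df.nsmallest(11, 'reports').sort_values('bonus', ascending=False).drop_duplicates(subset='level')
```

84

take 11 rows with smallest reports:
    reports level     dept  bonus
3         0    L3    Legal     47
6         2    L6      Ops     20
1         3    L6       HR     38
5         3    L6      Ops      1
4         4    L7    Legal     29
2         5    L4    Legal     21
8         5    L3  Finance     31
11        6    L6       HR     11
9        10    L7      Ops     35
10       10    L4    Legal      5
0        11    L7    Legal     48
sort by bonus descending:
    reports level     dept  bonus
0        11    L7    Legal     48
3         0    L3    Legal     47
1         3    L6       HR     38
9        10    L7      Ops     35
8         5    L3  Finance     31
4         4    L7    Legal     29
2         5    L4    Legal     21
6         2    L6      Ops     20
11        6    L6       HR     11
10       10    L4    Legal      5
5         3    L6      Ops      1
drop duplicate level (keep=first):
   reports level   dept  bonus
0       11    L7  Legal     48
3        0    L3  Legal     47
1        3    L6     HR     38
2        5    L4  Legal     21
add column bonus_x4 = t['bonus'] * 4:
   reports level   dept  bonus  bonus_x4
0       11    L7  Legal     48       192
3        0    L3  Legal     47       188
1        3    L6     HR     38       152
2        5    L4  Legal     21        84
value at position 3, column 'bonus_x4' → 84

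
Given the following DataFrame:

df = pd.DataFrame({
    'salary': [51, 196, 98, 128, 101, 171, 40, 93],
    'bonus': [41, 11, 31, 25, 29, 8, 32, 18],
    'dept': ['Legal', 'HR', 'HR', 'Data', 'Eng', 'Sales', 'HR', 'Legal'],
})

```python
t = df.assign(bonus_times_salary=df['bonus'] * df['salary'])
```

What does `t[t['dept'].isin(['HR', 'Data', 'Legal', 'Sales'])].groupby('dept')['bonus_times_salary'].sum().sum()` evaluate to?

14807

add column bonus_times_salary = df['bonus'] * df['salary']:
   salary  bonus   dept  bonus_times_salary
0      51     41  Legal                2091
1     196     11     HR                2156
2      98     31     HR                3038
3     128     25   Data                3200
4     101     29    Eng                2929
5     171      8  Sales                1368
6      40     32     HR                1280
7      93     18  Legal                1674
filter rows where dept in ['HR', 'Data', 'Legal', 'Sales']:
   salary  bonus   dept  bonus_times_salary
0      51     41  Legal                2091
1     196     11     HR                2156
2      98     31     HR                3038
3     128     25   Data                3200
5     171      8  Sales                1368
6      40     32     HR                1280
7      93     18  Legal                1674
group by dept, sum of bonus_times_salary:
dept
Data     3200
HR       6474
Legal    3765
Sales    1368
Name: bonus_times_salary, dtype: int64
The sum of the resulting series is 14807.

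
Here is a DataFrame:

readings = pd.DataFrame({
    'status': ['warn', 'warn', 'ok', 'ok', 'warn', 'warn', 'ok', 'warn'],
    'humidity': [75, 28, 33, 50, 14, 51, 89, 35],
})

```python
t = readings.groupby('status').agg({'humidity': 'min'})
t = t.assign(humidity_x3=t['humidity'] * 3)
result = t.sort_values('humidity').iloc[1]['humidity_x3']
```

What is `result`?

group by status, min of humidity:
        humidity
status          
ok            33
warn          14
add column humidity_x3 = t['humidity'] * 3:
        humidity  humidity_x3
status                       
ok            33           99
warn          14           42
sort by humidity:
        humidity  humidity_x3
status                       
warn          14           42
ok            33           99
So iloc[1]['humidity_x3'] = 99.

99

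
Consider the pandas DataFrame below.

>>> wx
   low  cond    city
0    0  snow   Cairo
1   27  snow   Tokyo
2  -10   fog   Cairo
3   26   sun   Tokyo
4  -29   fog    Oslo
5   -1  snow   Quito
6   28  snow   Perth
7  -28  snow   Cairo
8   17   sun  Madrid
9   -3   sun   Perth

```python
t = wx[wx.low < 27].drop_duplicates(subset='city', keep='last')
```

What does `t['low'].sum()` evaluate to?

filter rows where low < 27:
   low  cond    city
0    0  snow   Cairo
2  -10   fog   Cairo
3   26   sun   Tokyo
4  -29   fog    Oslo
5   -1  snow   Quito
7  -28  snow   Cairo
8   17   sun  Madrid
9   -3   sun   Perth
drop duplicate city (keep=last):
   low  cond    city
3   26   sun   Tokyo
4  -29   fog    Oslo
5   -1  snow   Quito
7  -28  snow   Cairo
8   17   sun  Madrid
9   -3   sun   Perth

-18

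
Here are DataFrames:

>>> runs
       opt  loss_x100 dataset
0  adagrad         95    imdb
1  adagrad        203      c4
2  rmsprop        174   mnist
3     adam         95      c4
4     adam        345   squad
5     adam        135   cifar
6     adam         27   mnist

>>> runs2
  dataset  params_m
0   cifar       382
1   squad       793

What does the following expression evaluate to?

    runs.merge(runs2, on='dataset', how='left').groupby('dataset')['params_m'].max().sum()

1175.0

merge on 'dataset' (how='left') → 7 rows:
       opt  loss_x100 dataset  params_m
0  adagrad         95    imdb       NaN
1  adagrad        203      c4       NaN
2  rmsprop        174   mnist       NaN
3     adam         95      c4       NaN
4     adam        345   squad     793.0
5     adam        135   cifar     382.0
6     adam         27   mnist       NaN
group by dataset, max of params_m:
dataset
c4         NaN
cifar    382.0
imdb       NaN
mnist      NaN
squad    793.0
Name: params_m, dtype: float64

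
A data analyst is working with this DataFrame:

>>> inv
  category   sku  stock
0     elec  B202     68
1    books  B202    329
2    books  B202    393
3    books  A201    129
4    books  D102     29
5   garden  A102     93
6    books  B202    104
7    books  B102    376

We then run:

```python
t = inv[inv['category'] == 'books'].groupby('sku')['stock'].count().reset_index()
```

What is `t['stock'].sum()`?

filter rows where category == 'books':
  category   sku  stock
1    books  B202    329
2    books  B202    393
3    books  A201    129
4    books  D102     29
6    books  B202    104
7    books  B102    376
group by sku, count of stock:
sku
A201    1
B102    1
B202    3
D102    1
Name: stock, dtype: int64
reset_index():
    sku  stock
0  A201      1
1  B102      1
2  B202      3
3  D102      1

6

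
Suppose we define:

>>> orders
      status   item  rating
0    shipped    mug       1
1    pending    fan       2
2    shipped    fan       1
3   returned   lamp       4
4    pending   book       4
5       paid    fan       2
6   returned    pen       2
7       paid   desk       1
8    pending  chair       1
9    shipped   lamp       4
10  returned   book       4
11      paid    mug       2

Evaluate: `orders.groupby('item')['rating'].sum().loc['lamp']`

8

group by item, sum of rating:
item
book     8
chair    1
desk     1
fan      5
lamp     8
mug      3
pen      2
Name: rating, dtype: int64
The value at index 'lamp' is 8.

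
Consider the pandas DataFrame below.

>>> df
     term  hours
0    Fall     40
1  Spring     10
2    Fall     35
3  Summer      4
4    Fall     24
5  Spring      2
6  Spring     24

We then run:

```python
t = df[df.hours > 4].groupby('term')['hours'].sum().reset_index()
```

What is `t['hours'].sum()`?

filter rows where hours > 4:
     term  hours
0    Fall     40
1  Spring     10
2    Fall     35
4    Fall     24
6  Spring     24
group by term, sum of hours:
term
Fall      99
Spring    34
Name: hours, dtype: int64
reset_index():
     term  hours
0    Fall     99
1  Spring     34
Finally, sum of column 'hours' = 133.

133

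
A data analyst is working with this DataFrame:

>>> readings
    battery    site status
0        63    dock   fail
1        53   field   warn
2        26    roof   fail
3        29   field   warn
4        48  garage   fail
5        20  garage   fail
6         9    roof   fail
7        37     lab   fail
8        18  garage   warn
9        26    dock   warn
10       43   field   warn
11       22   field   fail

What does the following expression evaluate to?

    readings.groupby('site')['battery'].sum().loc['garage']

group by site, sum of battery:
site
dock       89
field     147
garage     86
lab        37
roof       35
Name: battery, dtype: int64
Then the value at index 'garage': 86

86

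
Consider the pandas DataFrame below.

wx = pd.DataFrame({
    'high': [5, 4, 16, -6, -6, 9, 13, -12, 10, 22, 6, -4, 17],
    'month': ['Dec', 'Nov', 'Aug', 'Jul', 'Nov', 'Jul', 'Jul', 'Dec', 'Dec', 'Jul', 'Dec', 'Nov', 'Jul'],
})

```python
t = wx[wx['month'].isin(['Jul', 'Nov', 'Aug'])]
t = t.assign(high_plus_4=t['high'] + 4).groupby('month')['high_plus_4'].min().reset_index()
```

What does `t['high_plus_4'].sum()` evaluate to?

filter rows where month in ['Jul', 'Nov', 'Aug']:
    high month
1      4   Nov
2     16   Aug
3     -6   Jul
4     -6   Nov
5      9   Jul
6     13   Jul
9     22   Jul
11    -4   Nov
12    17   Jul
add column high_plus_4 = t['high'] + 4:
    high month  high_plus_4
1      4   Nov            8
2     16   Aug           20
3     -6   Jul           -2
4     -6   Nov           -2
5      9   Jul           13
6     13   Jul           17
9     22   Jul           26
11    -4   Nov            0
12    17   Jul           21
group by month, min of high_plus_4:
month
Aug    20
Jul    -2
Nov    -2
Name: high_plus_4, dtype: int64
reset_index():
  month  high_plus_4
0   Aug           20
1   Jul           -2
2   Nov           -2
Finally, sum of column 'high_plus_4' = 16.

16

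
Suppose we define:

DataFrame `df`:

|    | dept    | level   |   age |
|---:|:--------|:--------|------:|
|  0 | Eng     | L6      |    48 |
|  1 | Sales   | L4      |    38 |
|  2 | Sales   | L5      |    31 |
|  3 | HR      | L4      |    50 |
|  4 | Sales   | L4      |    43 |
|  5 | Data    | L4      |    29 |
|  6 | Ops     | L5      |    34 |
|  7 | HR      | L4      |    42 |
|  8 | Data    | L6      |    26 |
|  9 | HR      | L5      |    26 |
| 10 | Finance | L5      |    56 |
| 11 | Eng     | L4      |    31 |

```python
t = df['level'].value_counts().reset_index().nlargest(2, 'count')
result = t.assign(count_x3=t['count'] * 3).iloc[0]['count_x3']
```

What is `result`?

value_counts of level:
level
L4    6
L5    4
L6    2
Name: count, dtype: int64
reset_index():
  level  count
0    L4      6
1    L5      4
2    L6      2
take 2 rows with largest count:
  level  count
0    L4      6
1    L5      4
add column count_x3 = t['count'] * 3:
  level  count  count_x3
0    L4      6        18
1    L5      4        12

18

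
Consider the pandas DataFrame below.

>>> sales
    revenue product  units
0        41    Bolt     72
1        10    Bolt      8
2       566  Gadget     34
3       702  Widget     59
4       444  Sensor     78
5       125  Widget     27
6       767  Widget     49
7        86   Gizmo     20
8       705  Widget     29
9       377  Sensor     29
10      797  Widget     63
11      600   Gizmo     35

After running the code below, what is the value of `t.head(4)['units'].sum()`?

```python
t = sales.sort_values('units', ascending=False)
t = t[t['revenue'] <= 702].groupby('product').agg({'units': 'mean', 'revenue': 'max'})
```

sort by units descending:
    revenue product  units
4       444  Sensor     78
0        41    Bolt     72
10      797  Widget     63
3       702  Widget     59
6       767  Widget     49
11      600   Gizmo     35
2       566  Gadget     34
8       705  Widget     29
9       377  Sensor     29
5       125  Widget     27
7        86   Gizmo     20
1        10    Bolt      8
filter rows where revenue <= 702:
    revenue product  units
4       444  Sensor     78
0        41    Bolt     72
3       702  Widget     59
11      600   Gizmo     35
2       566  Gadget     34
9       377  Sensor     29
5       125  Widget     27
7        86   Gizmo     20
1        10    Bolt      8
group by product: mean(units), max(revenue):
         units  revenue
product                
Bolt      40.0       41
Gadget    34.0      566
Gizmo     27.5      600
Sensor    53.5      444
Widget    43.0      702
take first 4 rows:
         units  revenue
product                
Bolt      40.0       41
Gadget    34.0      566
Gizmo     27.5      600
Sensor    53.5      444
sum of column 'units' → 155.0

155.0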